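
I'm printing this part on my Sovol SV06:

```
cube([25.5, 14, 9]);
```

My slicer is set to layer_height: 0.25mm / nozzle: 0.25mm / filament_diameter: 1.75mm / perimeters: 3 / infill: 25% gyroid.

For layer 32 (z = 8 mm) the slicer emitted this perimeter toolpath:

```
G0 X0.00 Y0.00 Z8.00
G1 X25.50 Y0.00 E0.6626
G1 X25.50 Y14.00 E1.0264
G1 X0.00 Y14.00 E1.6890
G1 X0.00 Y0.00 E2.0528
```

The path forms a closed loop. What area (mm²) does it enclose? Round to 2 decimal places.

357.00 mm²

Apply the shoelace formula to the sequence of (X, Y) vertices; enclosed area = 357.00 mm².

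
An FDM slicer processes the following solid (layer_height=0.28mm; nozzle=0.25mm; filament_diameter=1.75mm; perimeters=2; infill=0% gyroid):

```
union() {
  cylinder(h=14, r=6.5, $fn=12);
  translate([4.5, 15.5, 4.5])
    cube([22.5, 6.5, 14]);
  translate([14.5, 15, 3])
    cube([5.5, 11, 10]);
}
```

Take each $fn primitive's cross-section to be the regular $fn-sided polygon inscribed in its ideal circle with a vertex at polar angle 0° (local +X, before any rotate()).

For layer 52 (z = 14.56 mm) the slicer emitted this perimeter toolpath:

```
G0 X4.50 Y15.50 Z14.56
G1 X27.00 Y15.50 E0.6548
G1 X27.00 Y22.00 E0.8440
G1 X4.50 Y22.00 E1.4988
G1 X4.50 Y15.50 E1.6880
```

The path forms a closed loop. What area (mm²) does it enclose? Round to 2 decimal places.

146.25 mm²

Apply the shoelace formula to the sequence of (X, Y) vertices; enclosed area = 146.25 mm².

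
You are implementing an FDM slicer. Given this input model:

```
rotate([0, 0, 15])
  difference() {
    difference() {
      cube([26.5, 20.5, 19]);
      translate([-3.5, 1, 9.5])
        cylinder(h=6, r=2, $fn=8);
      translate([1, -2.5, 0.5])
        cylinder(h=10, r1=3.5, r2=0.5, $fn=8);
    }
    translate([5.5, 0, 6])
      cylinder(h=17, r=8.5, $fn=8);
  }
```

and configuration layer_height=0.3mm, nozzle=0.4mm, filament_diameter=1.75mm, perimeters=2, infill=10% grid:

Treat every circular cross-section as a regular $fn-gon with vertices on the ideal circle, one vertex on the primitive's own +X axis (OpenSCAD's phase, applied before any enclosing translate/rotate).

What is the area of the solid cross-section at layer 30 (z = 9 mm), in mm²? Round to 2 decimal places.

At z = 9 mm: the cube is present — its section is the full 26.5×20.5 rectangle (area 543.25 mm²); the cylinder at (-3.5, 1) does not reach this height (z outside [9.5, 15.5]); the cone at (1, -2.5) contributes a regular 8-gon of circumradius 0.950 (interpolated between r1=3.5 and r2=0.5 at t=0.850) (area = (8/2)·0.950²·sin(360°/8) = 2.55 mm²); Taking the first minus the rest: starting from the 26.5×20.5 cube (543.25 mm²), the cone at (1, -2.5) misses the remaining region (no effect) — area = 543.25 mm²; the r=8.5 cylinder at (5.5, 0) contributes a regular 8-gon of circumradius 8.5 (area = (8/2)·8.500²·sin(360°/8) = 204.35 mm²); Taking the first minus the rest: starting from that combined region (543.25 mm²), the r=8.5 cylinder at (5.5, 0) partially overlaps it — only the 91.57 mm² overlap (of its 204.35 mm²) is removed, clipping the outline — area = 451.68 mm²; (rotated 15° about Z; rotation is an isometry so areas/perimeters/island counts are preserved). Overall, the cross-section is a single solid region. Net area = 451.68 mm².

451.68 mm²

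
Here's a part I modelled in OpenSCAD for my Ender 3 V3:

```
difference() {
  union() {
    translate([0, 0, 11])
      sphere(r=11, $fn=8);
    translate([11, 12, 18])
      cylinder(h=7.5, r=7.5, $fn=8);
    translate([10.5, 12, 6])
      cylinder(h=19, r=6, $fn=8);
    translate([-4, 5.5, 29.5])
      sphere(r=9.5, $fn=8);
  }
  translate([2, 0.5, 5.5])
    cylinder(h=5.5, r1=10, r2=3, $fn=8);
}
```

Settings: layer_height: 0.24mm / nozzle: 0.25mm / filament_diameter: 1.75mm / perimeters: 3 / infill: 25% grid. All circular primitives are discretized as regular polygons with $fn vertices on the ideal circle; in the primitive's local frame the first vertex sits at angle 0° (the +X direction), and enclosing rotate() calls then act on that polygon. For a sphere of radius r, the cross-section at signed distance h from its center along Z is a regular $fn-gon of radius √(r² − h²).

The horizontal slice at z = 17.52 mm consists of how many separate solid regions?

2

At z = 17.52 mm: the r=11 sphere slices to a regular 8-gon of circumradius 8.859 (√(r²−h²) with h=6.52 from center); the cylinder at (11, 12) is absent (z outside [18, 25.5]); the r=6 cylinder at (10.5, 12) gives a regular 8-gon of circumradius 6 (constant along its height); the sphere at (-4, 5.5) is not intersected at this z (|z−center|=11.980 > r=9.5); Merging all regions: the 2 present regions are separate (no shared area or edge), so areas and boundary lengths simply add and each stays a separate island — 2 connected regions; the cone at (2, 0.5) is absent (z outside [5.5, 11]); Subtracting the remaining from the first: none of the subtracted shapes is present at this height, so that combined region is unchanged — 2 connected regions. The result has 2 disconnected regions.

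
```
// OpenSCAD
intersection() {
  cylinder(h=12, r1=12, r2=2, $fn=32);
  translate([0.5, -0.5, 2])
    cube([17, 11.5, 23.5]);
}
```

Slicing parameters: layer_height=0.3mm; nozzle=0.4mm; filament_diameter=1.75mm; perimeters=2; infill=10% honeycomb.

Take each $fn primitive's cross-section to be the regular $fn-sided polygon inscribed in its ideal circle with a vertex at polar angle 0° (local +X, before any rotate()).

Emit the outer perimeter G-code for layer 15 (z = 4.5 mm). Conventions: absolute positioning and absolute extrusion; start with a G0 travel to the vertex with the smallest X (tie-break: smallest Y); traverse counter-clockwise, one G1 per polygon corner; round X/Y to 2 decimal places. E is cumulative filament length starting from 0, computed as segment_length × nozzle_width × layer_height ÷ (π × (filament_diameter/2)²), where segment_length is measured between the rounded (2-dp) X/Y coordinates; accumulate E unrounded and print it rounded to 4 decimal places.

At z = 4.5 mm: the cone (r1=12→r2=2) has section circumradius 8.250 here — a regular 32-gon; the cube at (0.5, -0.5) (footprint 17×11.5) is included at this height; Keeping only the common overlap: the 17×11.5 cube at (0.5, -0.5) partially overlaps the cone; clipping to the common part keeps 52.86 mm² — 1 connected region. The outline is a single polygon with 11 vertices. Extrusion per mm of travel: 0.4 × 0.3 / (π × 0.875²) = 0.049890. Accumulating E over each segment gives final E = 1.4636.

G0 X0.50 Y-0.50 Z4.50
G1 X8.20 Y-0.50 E0.3842
G1 X8.25 Y0.00 E0.4092
G1 X8.09 Y1.61 E0.4899
G1 X7.62 Y3.16 E0.5707
G1 X6.86 Y4.58 E0.6511
G1 X5.83 Y5.83 E0.7319
G1 X4.58 Y6.86 E0.8127
G1 X3.16 Y7.62 E0.8931
G1 X1.61 Y8.09 E0.9739
G1 X0.50 Y8.20 E1.0295
G1 X0.50 Y-0.50 E1.4636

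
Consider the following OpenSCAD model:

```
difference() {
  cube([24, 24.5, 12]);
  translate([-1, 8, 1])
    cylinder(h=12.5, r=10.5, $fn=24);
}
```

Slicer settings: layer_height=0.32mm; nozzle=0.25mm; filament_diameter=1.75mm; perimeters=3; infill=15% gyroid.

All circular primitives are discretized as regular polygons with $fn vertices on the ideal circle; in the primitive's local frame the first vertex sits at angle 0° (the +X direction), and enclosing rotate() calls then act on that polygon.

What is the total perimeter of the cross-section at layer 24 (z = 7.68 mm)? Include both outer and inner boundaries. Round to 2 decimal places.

At z = 7.68 mm: the 24×24.5 cube contributes its full rectangle (perimeter 97.00 mm); the r=10.5 cylinder at (-1, 8) gives a regular 24-gon of circumradius 10.5 (constant along its height) (perimeter = 2·24·10.500·sin(180°/24) = 65.79 mm); After the difference (first − rest): starting from the 24×24.5 cube, the r=10.5 cylinder at (-1, 8) partially overlaps it — only the 141.59 mm² overlap (of its 342.42 mm²) is removed, clipping the outline — boundary = 97.56 mm. Overall, the cross-section is a single solid region. Total boundary length (outer) = 97.56 mm.

97.56 mm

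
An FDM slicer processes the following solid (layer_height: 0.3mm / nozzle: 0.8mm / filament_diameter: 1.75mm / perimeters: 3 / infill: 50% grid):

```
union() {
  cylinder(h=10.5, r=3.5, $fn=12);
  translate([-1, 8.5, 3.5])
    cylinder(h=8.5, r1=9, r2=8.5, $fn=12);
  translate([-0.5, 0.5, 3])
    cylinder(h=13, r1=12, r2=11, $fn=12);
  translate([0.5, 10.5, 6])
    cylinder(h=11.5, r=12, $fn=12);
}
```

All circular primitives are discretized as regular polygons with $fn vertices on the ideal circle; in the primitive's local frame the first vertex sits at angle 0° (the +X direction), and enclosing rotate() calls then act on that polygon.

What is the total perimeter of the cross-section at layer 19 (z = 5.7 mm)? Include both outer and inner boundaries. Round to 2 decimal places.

At z = 5.7 mm: the cylinder: section is a regular 12-gon, circumradius r=3.5 (perimeter = 2·12·3.500·sin(180°/12) = 21.74 mm); the cone at (-1, 8.5): at t=0.259 of its height the radius interpolates to r₁+(r₂−r₁)t = 8.871, giving a regular 12-gon of that circumradius (perimeter = 2·12·8.871·sin(180°/12) = 55.10 mm); the cone at (-0.5, 0.5): at t=0.208 of its height the radius interpolates to r₁+(r₂−r₁)t = 11.792, giving a regular 12-gon of that circumradius (perimeter = 2·12·11.792·sin(180°/12) = 73.25 mm); the cylinder at (0.5, 10.5) is absent (z outside [6, 17.5]); Combining (union): the regions partially overlap (shared area 194.43 mm²), so the edge portions inside another operand are dropped and the merged outline is re-measured after clipping — boundary = 81.88 mm. Overall, the cross-section is a single solid region. Total boundary length (outer) = 81.88 mm.

81.88 mm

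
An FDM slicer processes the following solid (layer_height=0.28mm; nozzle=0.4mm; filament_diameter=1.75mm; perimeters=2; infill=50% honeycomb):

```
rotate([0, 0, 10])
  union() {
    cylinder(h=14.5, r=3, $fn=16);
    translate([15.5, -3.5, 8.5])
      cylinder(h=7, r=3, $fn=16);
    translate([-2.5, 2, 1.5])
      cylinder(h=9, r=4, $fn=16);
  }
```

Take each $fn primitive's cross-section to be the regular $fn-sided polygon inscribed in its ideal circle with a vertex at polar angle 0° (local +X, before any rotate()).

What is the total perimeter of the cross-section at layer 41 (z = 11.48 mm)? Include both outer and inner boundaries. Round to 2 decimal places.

37.46 mm

At z = 11.48 mm: the r=3 cylinder contributes a regular 16-gon of circumradius 3 (perimeter = 2·16·3.000·sin(180°/16) = 18.73 mm); the r=3 cylinder at (15.5, -3.5) contributes a regular 16-gon of circumradius 3 (perimeter = 2·16·3.000·sin(180°/16) = 18.73 mm); the cylinder at (-2.5, 2) is not intersected at this z (z outside [1.5, 10.5]); Merging all regions: the 2 present regions are separate (no shared area or edge), so areas and boundary lengths simply add and each stays a separate island — boundary = 37.46 mm; (rotated 10° about Z; rotation is an isometry so areas/perimeters/island counts are preserved). Overall, the cross-section has 2 separate islands. Total boundary length (outer) = 37.46 mm.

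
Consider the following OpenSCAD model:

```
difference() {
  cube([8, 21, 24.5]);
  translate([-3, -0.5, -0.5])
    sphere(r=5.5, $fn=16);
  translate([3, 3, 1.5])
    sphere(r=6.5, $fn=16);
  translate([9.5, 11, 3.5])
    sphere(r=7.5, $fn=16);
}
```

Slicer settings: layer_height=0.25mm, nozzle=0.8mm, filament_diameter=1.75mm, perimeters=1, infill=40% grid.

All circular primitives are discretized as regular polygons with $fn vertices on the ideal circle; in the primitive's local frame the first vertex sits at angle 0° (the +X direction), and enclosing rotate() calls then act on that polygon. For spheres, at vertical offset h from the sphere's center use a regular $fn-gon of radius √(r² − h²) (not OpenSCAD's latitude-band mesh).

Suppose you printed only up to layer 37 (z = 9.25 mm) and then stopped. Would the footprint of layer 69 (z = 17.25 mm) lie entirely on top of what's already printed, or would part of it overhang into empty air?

Compare the two slices. At z = 9.25: the cube is present — its section is the full 8×21 rectangle (area 168.00 mm²); the sphere at (-3, -0.5) is not intersected at this z (|z−center|=9.750 > r=5.5); the sphere at (3, 3) is not intersected at this z (|z−center|=7.750 > r=6.5); the r=7.5 sphere at (9.5, 11) slices to a regular 16-gon of circumradius 4.815 (√(r²−h²) with h=5.75 from center) (area = (16/2)·4.815²·sin(360°/16) = 70.99 mm²); Taking the first minus the rest: starting from the 8×21 cube (168.00 mm²), the r=7.5 sphere at (9.5, 11) partially overlaps it — only the 21.50 mm² overlap (of its 70.99 mm²) is removed, clipping the outline — area = 146.50 mm². At z = 17.25: the cube (footprint 8×21) is included at this height (area 168.00 mm²); the sphere at (-3, -0.5) is absent (|z−center|=17.750 > r=5.5); the sphere at (3, 3) does not reach this height (|z−center|=15.750 > r=6.5); the sphere at (9.5, 11) is absent (|z−center|=13.750 > r=7.5); Subtracting the remaining from the first: none of the subtracted shapes is present at this height, so the 8×21 cube is unchanged — area = 168.00 mm². Checking containment: at z = 17.25 the cross-section extends beyond the z = 9.25 cross-section by about 21.50 mm².

part overhangs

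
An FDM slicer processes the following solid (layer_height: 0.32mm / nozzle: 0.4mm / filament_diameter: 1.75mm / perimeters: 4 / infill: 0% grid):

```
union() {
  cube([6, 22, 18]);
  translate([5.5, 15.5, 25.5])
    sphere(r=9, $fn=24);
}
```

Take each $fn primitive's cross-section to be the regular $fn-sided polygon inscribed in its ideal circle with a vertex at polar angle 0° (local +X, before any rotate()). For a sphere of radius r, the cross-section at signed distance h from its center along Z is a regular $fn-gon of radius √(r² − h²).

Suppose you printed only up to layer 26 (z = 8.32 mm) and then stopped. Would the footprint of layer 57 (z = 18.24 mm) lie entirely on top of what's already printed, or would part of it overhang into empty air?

Compare the two slices. At z = 8.32: the cube (footprint 6×22) is included at this height (area 132.00 mm²); the sphere at (5.5, 15.5) does not reach this height (|z−center|=17.180 > r=9); Combining (union): only the 6×22 cube is present, so the union is just that shape — area = 132.00 mm². At z = 18.24: the cube is absent (z outside [0, 18]); the r=9 sphere at (5.5, 15.5) slices to a regular 24-gon of circumradius 5.319 (√(r²−h²) with h=7.26 from center) (area = (24/2)·5.319²·sin(360°/24) = 87.87 mm²); Taking the union: only the r=9 sphere at (5.5, 15.5) is present, so the union is just that shape — area = 87.87 mm². Checking containment: at z = 18.24 the cross-section extends beyond the z = 8.32 cross-section by about 38.65 mm².

part overhangs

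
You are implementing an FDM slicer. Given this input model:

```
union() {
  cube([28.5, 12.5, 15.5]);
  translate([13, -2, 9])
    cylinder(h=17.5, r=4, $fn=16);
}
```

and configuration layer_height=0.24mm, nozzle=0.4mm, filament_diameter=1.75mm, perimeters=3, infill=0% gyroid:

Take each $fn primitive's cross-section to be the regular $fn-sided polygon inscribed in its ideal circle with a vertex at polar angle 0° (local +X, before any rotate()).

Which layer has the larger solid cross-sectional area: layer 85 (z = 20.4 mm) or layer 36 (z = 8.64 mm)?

Layer 85 (z = 20.4): the cube is absent (z outside [0, 15.5]); the r=4 cylinder at (13, -2) contributes a regular 16-gon of circumradius 4 (area = (16/2)·4.000²·sin(360°/16) = 48.98 mm²); Merging all regions: only the r=4 cylinder at (13, -2) is present, so the union is just that shape — area = 48.98 mm². So its area = 48.98 mm². Layer 36 (z = 8.64): the 28.5×12.5 cube contributes its full rectangle (area 356.25 mm²); the cylinder at (13, -2) is absent (z outside [9, 26.5]); Merging all regions: only the 28.5×12.5 cube is present, so the union is just that shape — area = 356.25 mm². So its area = 356.25 mm². Layer 36 is larger (356.25 vs 48.98 mm²).

layer 36 (z = 8.64 mm)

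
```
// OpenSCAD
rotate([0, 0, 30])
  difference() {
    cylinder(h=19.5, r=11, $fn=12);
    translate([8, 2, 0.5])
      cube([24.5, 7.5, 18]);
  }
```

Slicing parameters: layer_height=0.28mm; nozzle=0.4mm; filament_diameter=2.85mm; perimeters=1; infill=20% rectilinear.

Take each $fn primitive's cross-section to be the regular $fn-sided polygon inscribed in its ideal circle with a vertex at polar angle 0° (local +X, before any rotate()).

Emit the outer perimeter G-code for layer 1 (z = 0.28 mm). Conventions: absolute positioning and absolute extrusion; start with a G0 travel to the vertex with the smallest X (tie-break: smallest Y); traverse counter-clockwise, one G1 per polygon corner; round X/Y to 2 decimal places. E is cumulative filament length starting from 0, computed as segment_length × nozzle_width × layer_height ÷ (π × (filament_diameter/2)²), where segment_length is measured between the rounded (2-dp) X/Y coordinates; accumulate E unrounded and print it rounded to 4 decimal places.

G0 X-11.00 Y0.00 Z0.28
G1 X-9.53 Y-5.50 E0.1000
G1 X-5.50 Y-9.53 E0.2000
G1 X0.00 Y-11.00 E0.3000
G1 X5.50 Y-9.53 E0.3999
G1 X9.53 Y-5.50 E0.5000
G1 X11.00 Y0.00 E0.5999
G1 X9.53 Y5.50 E0.6999
G1 X5.50 Y9.53 E0.7999
G1 X0.00 Y11.00 E0.8999
G1 X-5.50 Y9.53 E0.9998
G1 X-9.53 Y5.50 E1.0999
G1 X-11.00 Y0.00 E1.1998

At z = 0.28 mm: the r=11 cylinder contributes a regular 12-gon of circumradius 11; the cube at (8, 2) is not intersected at this z (z outside [0.5, 18.5]); After the difference (first − rest): none of the subtracted shapes is present at this height, so the r=11 cylinder is unchanged — 1 connected region; (rotated 30° about Z; rotation is an isometry so areas/perimeters/island counts are preserved). The outline is a single polygon with 12 vertices. Extrusion per mm of travel: 0.4 × 0.28 / (π × 1.425²) = 0.017557. Accumulating E over each segment gives final E = 1.1998.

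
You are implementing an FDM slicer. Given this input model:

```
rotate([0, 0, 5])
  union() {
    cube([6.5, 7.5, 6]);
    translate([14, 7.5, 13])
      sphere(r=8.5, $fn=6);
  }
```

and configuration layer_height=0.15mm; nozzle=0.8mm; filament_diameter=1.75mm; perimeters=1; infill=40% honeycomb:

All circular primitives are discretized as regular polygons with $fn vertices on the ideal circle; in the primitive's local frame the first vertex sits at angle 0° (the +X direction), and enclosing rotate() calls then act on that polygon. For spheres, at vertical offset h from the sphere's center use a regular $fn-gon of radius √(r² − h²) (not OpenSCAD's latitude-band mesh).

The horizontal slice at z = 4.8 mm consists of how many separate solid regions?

2

At z = 4.8 mm: the cube is present — its section is the full 6.5×7.5 rectangle; the r=8.5 sphere at (14, 7.5) contributes a regular 6-gon of circumradius √(8.5²−8.2²) = 2.238; Combining (union): the 2 present regions are separate (no shared area or edge), so areas and boundary lengths simply add and each stays a separate island — 2 connected regions; (rotated 5° about Z; rotation is an isometry so areas/perimeters/island counts are preserved). The result has 2 disconnected regions.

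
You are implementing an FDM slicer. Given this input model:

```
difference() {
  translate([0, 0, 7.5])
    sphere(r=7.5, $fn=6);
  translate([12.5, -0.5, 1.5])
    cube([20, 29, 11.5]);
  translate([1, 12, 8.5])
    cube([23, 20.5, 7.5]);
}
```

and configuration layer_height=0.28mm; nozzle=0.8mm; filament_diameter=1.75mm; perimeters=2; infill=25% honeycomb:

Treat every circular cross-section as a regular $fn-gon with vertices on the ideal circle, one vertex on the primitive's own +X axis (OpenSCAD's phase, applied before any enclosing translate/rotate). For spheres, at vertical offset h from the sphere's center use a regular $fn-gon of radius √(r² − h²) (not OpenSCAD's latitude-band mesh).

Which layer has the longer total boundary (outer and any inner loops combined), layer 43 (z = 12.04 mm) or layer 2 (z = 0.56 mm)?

Layer 43 (z = 12.04): the r=7.5 sphere contributes a regular 6-gon of circumradius √(7.5²−4.54²) = 5.970 (perimeter = 2·6·5.970·sin(180°/6) = 35.82 mm); the 20×29 cube at (12.5, -0.5) contributes its full rectangle (perimeter 98.00 mm); the cube at (1, 12) is present — its section is the full 23×20.5 rectangle (perimeter 87.00 mm); Taking the first minus the rest: starting from the r=7.5 sphere, the 20×29 cube at (12.5, -0.5) misses the remaining region (no effect); the 23×20.5 cube at (1, 12) misses the remaining region (no effect) — boundary = 35.82 mm. So its perimeter = 35.82 mm. Layer 2 (z = 0.56): the sphere: section is a regular 6-gon, circumradius = √(r²−h²) = √(7.5²−6.94²) = 2.844 (perimeter = 2·6·2.844·sin(180°/6) = 17.06 mm); the cube at (12.5, -0.5) is absent (z outside [1.5, 13]); the cube at (1, 12) is absent (z outside [8.5, 16]); Taking the first minus the rest: none of the subtracted shapes is present at this height, so the r=7.5 sphere is unchanged — boundary = 17.06 mm. So its perimeter = 17.06 mm. Layer 43 is larger (35.82 vs 17.06 mm).

layer 43 (z = 12.04 mm)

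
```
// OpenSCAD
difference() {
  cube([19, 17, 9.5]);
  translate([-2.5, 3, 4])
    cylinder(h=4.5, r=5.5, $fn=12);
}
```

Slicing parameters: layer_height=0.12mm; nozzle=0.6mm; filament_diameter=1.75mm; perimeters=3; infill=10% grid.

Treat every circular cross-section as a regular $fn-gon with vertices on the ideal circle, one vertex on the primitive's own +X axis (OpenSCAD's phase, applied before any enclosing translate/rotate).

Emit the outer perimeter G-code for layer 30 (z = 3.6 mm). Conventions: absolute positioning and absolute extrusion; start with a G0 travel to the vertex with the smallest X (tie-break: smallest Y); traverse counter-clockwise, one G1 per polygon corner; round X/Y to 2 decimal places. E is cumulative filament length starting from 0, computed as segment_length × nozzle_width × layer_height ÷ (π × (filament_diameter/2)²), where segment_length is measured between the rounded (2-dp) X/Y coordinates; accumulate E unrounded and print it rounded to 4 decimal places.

At z = 3.6 mm: the cube (footprint 19×17) is included at this height; the cylinder at (-2.5, 3) is absent (z outside [4, 8.5]); Taking the first minus the rest: none of the subtracted shapes is present at this height, so the 19×17 cube is unchanged — 1 connected region. The outline is a single polygon with 4 vertices. Extrusion per mm of travel: 0.6 × 0.12 / (π × 0.875²) = 0.029934. Accumulating E over each segment gives final E = 2.1553.

G0 X0.00 Y0.00 Z3.60
G1 X19.00 Y0.00 E0.5687
G1 X19.00 Y17.00 E1.0776
G1 X0.00 Y17.00 E1.6464
G1 X0.00 Y0.00 E2.1553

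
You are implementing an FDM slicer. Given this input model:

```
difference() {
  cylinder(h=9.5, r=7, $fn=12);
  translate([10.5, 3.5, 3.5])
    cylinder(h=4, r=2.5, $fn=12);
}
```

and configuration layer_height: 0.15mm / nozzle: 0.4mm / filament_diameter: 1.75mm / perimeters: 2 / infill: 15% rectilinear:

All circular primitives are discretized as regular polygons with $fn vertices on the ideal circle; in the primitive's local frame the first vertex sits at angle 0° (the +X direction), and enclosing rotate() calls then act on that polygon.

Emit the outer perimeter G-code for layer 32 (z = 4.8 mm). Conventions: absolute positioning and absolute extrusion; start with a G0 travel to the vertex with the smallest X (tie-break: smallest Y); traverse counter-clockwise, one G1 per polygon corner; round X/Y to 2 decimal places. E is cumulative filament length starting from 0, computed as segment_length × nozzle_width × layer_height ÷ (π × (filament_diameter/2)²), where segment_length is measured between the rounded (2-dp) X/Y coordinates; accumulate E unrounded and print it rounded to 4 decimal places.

G0 X-7.00 Y0.00 Z4.80
G1 X-6.06 Y-3.50 E0.0904
G1 X-3.50 Y-6.06 E0.1807
G1 X0.00 Y-7.00 E0.2711
G1 X3.50 Y-6.06 E0.3615
G1 X6.06 Y-3.50 E0.4518
G1 X7.00 Y0.00 E0.5422
G1 X6.06 Y3.50 E0.6326
G1 X3.50 Y6.06 E0.7229
G1 X0.00 Y7.00 E0.8133
G1 X-3.50 Y6.06 E0.9037
G1 X-6.06 Y3.50 E0.9941
G1 X-7.00 Y0.00 E1.0845

At z = 4.8 mm: the r=7 cylinder gives a regular 12-gon of circumradius 7 (constant along its height); the cylinder at (10.5, 3.5): section is a regular 12-gon, circumradius r=2.5; Taking the first minus the rest: starting from the r=7 cylinder, the r=2.5 cylinder at (10.5, 3.5) misses the remaining region (no effect) — 1 connected region. The outline is a single polygon with 12 vertices. Extrusion per mm of travel: 0.4 × 0.15 / (π × 0.875²) = 0.024945. Accumulating E over each segment gives final E = 1.0845.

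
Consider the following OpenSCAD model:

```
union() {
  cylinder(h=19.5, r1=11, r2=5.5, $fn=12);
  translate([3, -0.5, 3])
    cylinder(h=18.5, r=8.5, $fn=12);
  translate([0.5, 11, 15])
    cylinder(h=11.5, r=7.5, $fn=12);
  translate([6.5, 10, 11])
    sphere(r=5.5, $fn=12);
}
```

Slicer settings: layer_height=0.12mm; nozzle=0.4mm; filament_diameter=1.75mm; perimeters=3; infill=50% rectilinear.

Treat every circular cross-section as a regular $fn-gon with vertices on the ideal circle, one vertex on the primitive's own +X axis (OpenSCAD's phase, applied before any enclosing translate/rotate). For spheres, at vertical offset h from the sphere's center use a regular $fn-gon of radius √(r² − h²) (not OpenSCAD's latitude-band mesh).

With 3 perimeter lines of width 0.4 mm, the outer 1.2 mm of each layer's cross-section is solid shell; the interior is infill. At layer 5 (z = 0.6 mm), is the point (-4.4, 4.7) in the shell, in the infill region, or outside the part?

At z = 0.6 mm: the cone contributes a regular 12-gon of circumradius 10.831 (interpolated between r1=11 and r2=5.5 at t=0.031); the cylinder at (3, -0.5) is not intersected at this z (z outside [3, 21.5]); the cylinder at (0.5, 11) does not reach this height (z outside [15, 26.5]); the sphere at (6.5, 10) is not intersected at this z (|z−center|=10.400 > r=5.5); Merging all regions: only the cone is present, so the union is just that shape — 1 connected region. Overall, the cross-section is a single solid region. The nearest boundary edge runs (-5.42, 9.38)→(-9.38, 5.42); distance from the point to it = 4.03 mm. The point is inside the cross-section and 4.03 mm from the nearest boundary — more than the 1.2 mm shell width (3 × 0.4), so it's in the infill interior.

infill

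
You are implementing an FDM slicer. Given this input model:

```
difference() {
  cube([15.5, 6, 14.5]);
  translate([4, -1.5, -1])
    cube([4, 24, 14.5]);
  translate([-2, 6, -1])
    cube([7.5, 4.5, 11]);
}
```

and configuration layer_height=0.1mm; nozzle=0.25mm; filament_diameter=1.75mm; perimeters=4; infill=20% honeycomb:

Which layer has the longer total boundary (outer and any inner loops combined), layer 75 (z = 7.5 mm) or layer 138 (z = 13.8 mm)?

Layer 75 (z = 7.5): the cube (footprint 15.5×6) is included at this height (perimeter 43.00 mm); the 4×24 cube at (4, -1.5) contributes its full rectangle (perimeter 56.00 mm); the cube at (-2, 6) (footprint 7.5×4.5) is included at this height (perimeter 24.00 mm); After the difference (first − rest): starting from the 15.5×6 cube, the 4×24 cube at (4, -1.5) partially overlaps it — only the 24.00 mm² overlap (of its 96.00 mm²) is removed, clipping the outline; the 7.5×4.5 cube at (-2, 6) misses the remaining region (no effect) — boundary = 47.00 mm. So its perimeter = 47.00 mm. Layer 138 (z = 13.8): the cube is present — its section is the full 15.5×6 rectangle (perimeter 43.00 mm); the cube at (4, -1.5) does not reach this height (z outside [-1, 13.5]); the cube at (-2, 6) is not intersected at this z (z outside [-1, 10]); Taking the first minus the rest: none of the subtracted shapes is present at this height, so the 15.5×6 cube is unchanged — boundary = 43.00 mm. So its perimeter = 43.00 mm. Layer 75 is larger (47.00 vs 43.00 mm).

layer 75 (z = 7.5 mm)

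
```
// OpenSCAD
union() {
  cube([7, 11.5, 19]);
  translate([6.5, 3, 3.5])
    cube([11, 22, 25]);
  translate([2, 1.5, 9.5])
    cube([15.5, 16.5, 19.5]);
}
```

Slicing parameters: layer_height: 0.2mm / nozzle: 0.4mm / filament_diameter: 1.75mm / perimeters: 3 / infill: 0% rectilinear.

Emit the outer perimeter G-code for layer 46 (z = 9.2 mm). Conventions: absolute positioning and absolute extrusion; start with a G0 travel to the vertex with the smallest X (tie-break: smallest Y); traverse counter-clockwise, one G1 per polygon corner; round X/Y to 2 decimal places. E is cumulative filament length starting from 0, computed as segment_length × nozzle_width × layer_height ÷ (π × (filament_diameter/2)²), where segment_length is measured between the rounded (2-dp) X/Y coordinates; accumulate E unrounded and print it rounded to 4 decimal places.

G0 X0.00 Y0.00 Z9.20
G1 X7.00 Y0.00 E0.2328
G1 X7.00 Y3.00 E0.3326
G1 X17.50 Y3.00 E0.6818
G1 X17.50 Y25.00 E1.4136
G1 X6.50 Y25.00 E1.7794
G1 X6.50 Y11.50 E2.2284
G1 X0.00 Y11.50 E2.4446
G1 X0.00 Y0.00 E2.8271

At z = 9.2 mm: the cube (footprint 7×11.5) is included at this height; the cube at (6.5, 3) (footprint 11×22) is included at this height; the cube at (2, 1.5) does not reach this height (z outside [9.5, 29]); Combining (union): the regions partially overlap (shared area 4.25 mm²), so overlapping operands fuse into one piece — 1 connected region. The outline is a single polygon with 8 vertices. Extrusion per mm of travel: 0.4 × 0.2 / (π × 0.875²) = 0.033260. Accumulating E over each segment gives final E = 2.8271.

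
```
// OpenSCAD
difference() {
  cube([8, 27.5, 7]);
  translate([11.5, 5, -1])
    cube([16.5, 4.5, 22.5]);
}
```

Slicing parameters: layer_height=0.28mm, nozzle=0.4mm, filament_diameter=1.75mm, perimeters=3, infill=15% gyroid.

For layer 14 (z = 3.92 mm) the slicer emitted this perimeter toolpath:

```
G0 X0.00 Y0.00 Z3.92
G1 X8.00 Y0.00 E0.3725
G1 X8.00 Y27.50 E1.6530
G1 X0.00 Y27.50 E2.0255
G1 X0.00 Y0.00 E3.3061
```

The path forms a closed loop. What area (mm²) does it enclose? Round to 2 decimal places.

220.00 mm²

Apply the shoelace formula to the sequence of (X, Y) vertices; enclosed area = 220.00 mm².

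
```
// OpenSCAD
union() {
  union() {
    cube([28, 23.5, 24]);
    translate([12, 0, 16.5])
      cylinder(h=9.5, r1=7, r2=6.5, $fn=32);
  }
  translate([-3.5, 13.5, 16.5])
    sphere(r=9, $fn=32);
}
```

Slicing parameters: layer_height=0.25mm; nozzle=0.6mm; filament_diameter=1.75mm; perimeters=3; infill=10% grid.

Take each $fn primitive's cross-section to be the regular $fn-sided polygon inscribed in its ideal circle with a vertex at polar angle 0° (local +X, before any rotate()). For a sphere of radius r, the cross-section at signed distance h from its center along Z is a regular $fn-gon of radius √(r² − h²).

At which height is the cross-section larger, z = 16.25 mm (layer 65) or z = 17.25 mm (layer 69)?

Layer 65 (z = 16.25): the cube is present — its section is the full 28×23.5 rectangle (area 658.00 mm²); the cone at (12, 0) does not reach this height (z outside [16.5, 26]); Taking the union: only the 28×23.5 cube is present, so the union is just that shape — area = 658.00 mm²; the r=9 sphere at (-3.5, 13.5) slices to a regular 32-gon of circumradius 8.997 (√(r²−h²) with h=0.25 from center) (area = (32/2)·8.997²·sin(360°/32) = 252.64 mm²); Combining (union): the regions partially overlap — summed areas 910.64 mm² minus the doubly-counted overlap 65.18 mm² gives 845.47 mm² — area = 845.47 mm². So its area = 845.47 mm². Layer 69 (z = 17.25): the cube (footprint 28×23.5) is included at this height (area 658.00 mm²); the cone at (12, 0) (r1=7→r2=6.5) has section circumradius 6.961 here — a regular 32-gon (area = (32/2)·6.961²·sin(360°/32) = 151.23 mm²); Combining (union): the regions partially overlap — summed areas 809.23 mm² minus the doubly-counted overlap 75.62 mm² gives 733.62 mm² — area = 733.62 mm²; the r=9 sphere at (-3.5, 13.5) contributes a regular 32-gon of circumradius √(9²−0.75²) = 8.969 (area = (32/2)·8.969²·sin(360°/32) = 251.08 mm²); Taking the union: the regions partially overlap — summed areas 984.70 mm² minus the doubly-counted overlap 64.59 mm² gives 920.10 mm² — area = 920.10 mm². So its area = 920.10 mm². Layer 69 is larger (920.10 vs 845.47 mm²).

layer 69 (z = 17.25 mm)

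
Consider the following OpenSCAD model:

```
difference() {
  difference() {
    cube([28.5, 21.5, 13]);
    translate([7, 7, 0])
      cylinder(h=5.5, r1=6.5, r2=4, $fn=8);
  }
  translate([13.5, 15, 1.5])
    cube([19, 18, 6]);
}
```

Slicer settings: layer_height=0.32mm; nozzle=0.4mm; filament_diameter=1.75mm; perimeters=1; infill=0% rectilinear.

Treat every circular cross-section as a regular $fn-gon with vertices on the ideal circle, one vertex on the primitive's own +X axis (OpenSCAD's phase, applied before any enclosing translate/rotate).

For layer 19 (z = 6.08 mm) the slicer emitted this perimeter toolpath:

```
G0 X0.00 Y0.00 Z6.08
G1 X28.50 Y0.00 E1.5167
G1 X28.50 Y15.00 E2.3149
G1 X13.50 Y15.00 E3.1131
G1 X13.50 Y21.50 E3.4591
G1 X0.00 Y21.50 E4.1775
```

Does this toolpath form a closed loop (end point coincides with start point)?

Start point (G0): (0.00, 0.00). End point (last G1): the path does not return to the start — open.

no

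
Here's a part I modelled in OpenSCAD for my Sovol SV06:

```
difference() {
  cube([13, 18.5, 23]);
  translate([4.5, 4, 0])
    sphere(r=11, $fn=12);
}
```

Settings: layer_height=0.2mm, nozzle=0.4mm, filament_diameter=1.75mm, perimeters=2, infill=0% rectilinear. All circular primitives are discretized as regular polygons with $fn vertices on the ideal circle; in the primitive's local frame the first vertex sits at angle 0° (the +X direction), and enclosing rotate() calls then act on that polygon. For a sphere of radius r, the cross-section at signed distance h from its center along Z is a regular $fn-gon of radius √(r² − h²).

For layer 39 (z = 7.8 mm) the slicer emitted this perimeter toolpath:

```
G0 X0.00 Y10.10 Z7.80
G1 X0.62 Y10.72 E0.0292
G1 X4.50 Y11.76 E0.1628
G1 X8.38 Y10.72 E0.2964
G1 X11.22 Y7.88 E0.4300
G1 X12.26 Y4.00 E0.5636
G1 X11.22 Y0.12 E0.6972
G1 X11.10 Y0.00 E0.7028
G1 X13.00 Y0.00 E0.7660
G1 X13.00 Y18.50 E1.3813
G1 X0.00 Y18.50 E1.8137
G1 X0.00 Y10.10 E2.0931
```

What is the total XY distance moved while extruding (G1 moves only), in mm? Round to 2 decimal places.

62.93 mm

Sum the Euclidean lengths of each G1 segment: total = 62.93 mm.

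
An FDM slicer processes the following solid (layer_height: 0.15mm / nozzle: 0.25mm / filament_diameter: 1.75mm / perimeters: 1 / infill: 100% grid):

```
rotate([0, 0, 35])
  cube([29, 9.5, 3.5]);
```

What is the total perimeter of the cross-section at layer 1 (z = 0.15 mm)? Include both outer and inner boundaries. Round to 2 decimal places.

77.00 mm

At z = 0.15 mm: the cube (footprint 29×9.5) is included at this height (perimeter 77.00 mm); (rotated 35° about Z; rotation is an isometry so areas/perimeters/island counts are preserved). Overall, the cross-section is a single solid region. Total boundary length (outer) = 77.00 mm.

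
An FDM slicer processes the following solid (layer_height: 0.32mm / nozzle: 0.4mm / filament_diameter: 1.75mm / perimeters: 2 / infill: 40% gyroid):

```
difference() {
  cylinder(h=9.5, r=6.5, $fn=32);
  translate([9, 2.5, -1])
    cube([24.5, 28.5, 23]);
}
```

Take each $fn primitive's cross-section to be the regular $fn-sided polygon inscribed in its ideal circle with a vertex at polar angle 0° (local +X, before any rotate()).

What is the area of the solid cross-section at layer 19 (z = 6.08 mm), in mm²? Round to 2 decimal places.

At z = 6.08 mm: the r=6.5 cylinder gives a regular 32-gon of circumradius 6.5 (constant along its height) (area = (32/2)·6.500²·sin(360°/32) = 131.88 mm²); the cube at (9, 2.5) (footprint 24.5×28.5) is included at this height (area 698.25 mm²); Taking the first minus the rest: starting from the r=6.5 cylinder (131.88 mm²), the 24.5×28.5 cube at (9, 2.5) misses the remaining region (no effect) — area = 131.88 mm². Overall, the cross-section is a single solid region. Net area = 131.88 mm².

131.88 mm²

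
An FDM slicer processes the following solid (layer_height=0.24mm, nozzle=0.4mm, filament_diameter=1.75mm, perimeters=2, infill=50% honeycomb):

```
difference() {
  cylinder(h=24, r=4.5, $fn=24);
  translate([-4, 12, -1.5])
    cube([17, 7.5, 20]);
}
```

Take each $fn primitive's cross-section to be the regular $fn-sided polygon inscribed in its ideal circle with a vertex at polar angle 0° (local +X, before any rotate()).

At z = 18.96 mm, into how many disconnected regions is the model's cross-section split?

At z = 18.96 mm: the r=4.5 cylinder gives a regular 24-gon of circumradius 4.5 (constant along its height); the cube at (-4, 12) does not reach this height (z outside [-1.5, 18.5]); After the difference (first − rest): none of the subtracted shapes is present at this height, so the r=4.5 cylinder is unchanged — 1 connected region. The result has 1 disconnected region.

1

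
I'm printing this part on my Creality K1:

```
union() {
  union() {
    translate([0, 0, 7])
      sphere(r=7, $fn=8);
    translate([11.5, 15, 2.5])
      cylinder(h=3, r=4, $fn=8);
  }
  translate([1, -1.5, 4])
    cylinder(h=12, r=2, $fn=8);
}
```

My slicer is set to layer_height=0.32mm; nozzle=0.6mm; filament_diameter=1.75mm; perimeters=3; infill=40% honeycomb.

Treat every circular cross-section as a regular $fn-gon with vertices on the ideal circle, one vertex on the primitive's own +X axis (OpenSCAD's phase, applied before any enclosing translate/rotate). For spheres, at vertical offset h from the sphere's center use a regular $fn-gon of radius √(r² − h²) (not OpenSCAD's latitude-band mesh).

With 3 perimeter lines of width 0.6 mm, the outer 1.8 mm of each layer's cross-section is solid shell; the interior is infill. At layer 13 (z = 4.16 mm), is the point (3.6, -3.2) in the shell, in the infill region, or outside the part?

At z = 4.16 mm: the r=7 sphere slices to a regular 8-gon of circumradius 6.398 (√(r²−h²) with h=2.84 from center); the r=4 cylinder at (11.5, 15) gives a regular 8-gon of circumradius 4 (constant along its height); Taking the union: the 2 present regions are separate (no shared area or edge), so areas and boundary lengths simply add and each stays a separate island — 2 connected regions; the r=2 cylinder at (1, -1.5) contributes a regular 8-gon of circumradius 2; Combining (union): the r=2 cylinder at (1, -1.5) lies entirely inside that combined region, so the union is just that combined region — 2 connected regions. Overall, the cross-section has 2 separate islands. The nearest boundary edge runs (6.40, 0.00)→(4.52, -4.52); distance from the point to it = 1.36 mm. (Shell/infill is judged within the island containing the point — the largest one.) The point is inside the cross-section, 1.36 mm from the nearest boundary — within the 1.8 mm shell band (3 × 0.6).

shell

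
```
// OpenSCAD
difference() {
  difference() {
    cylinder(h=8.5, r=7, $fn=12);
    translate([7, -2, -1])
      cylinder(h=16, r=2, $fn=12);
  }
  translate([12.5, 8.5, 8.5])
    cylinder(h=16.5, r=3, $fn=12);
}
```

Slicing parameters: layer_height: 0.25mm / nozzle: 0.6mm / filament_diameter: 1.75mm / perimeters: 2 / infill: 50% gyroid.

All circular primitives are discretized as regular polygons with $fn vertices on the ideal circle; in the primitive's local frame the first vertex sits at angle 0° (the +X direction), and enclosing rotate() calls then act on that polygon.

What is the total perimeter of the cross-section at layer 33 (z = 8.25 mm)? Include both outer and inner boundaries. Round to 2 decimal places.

At z = 8.25 mm: the r=7 cylinder gives a regular 12-gon of circumradius 7 (constant along its height) (perimeter = 2·12·7.000·sin(180°/12) = 43.48 mm); the cylinder at (7, -2): section is a regular 12-gon, circumradius r=2 (perimeter = 2·12·2.000·sin(180°/12) = 12.42 mm); After the difference (first − rest): starting from the r=7 cylinder, the r=2 cylinder at (7, -2) partially overlaps it — only the 3.99 mm² overlap (of its 12.00 mm²) is removed, clipping the outline — boundary = 44.71 mm; the cylinder at (12.5, 8.5) is not intersected at this z (z outside [8.5, 25]); Taking the first minus the rest: none of the subtracted shapes is present at this height, so the result so far is unchanged — boundary = 44.71 mm. Overall, the cross-section is a single solid region. Total boundary length (outer) = 44.71 mm.

44.71 mm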